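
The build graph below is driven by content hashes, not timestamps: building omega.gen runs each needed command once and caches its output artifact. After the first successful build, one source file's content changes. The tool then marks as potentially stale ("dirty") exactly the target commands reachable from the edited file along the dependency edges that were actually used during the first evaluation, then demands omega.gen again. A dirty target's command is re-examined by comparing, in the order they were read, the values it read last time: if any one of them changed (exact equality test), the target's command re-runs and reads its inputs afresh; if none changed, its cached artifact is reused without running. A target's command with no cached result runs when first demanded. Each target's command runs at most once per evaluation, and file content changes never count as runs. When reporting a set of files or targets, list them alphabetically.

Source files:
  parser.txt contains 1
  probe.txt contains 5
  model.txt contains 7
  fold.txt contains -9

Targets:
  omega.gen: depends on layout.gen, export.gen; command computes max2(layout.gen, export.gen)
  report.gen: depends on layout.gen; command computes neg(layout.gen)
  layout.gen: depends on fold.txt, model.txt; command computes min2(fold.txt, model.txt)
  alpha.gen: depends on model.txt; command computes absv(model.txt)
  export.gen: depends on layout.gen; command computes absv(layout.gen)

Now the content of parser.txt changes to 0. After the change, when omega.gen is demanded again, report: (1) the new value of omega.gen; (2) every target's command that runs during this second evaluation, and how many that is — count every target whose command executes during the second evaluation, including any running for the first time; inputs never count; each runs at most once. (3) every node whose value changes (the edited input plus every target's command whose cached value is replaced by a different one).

Initial pass — values computed on the first demand:
  layout.gen = min2(-9, 7) = -9
  export.gen = absv(-9) = 9
  omega.gen = max2(-9, 9) = 9

Second demand — change propagation:
  no demanded computation ever read parser.txt, so the edit dirties nothing and nothing runs.

The important point: nothing the output needs ever reads parser.txt, so the edit is invisible to it.

omega.gen now evaluates to 9.
Run set: none (0 run).
Changed values: parser.txt.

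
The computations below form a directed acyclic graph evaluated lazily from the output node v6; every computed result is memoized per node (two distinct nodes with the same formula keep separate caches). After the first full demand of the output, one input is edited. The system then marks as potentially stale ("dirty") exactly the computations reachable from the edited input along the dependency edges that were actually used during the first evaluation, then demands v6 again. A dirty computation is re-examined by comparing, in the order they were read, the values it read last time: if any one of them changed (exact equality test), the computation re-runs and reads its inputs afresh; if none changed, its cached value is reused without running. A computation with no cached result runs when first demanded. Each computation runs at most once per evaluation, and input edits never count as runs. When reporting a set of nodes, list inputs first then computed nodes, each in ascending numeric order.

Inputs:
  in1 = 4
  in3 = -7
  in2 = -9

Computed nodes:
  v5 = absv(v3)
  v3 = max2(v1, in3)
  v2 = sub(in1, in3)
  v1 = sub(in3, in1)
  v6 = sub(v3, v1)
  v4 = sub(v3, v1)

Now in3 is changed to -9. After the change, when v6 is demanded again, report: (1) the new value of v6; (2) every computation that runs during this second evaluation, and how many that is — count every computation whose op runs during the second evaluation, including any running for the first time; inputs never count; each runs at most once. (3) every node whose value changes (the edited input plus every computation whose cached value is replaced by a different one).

First demand of the output computes:
  v1 = sub(-7, 4) = -11
  v3 = max2(-11, -7) = -7
  v6 = sub(-7, -11) = 4

After the edit, cleaning proceeds:
  v1: a read changed (in3 -7->-9) — executes, giving -13.
  v3: a read changed (v1 -11->-13; in3 -7->-9) — executes, giving -9.
  v6: a read changed (v3 -7->-9; v1 -11->-13) — executes, giving 4 — identical to its old value.

Demanding v6 again yields 4.
3 computations run: v1, v3, v6.
The nodes whose values change: in3, v1, v3.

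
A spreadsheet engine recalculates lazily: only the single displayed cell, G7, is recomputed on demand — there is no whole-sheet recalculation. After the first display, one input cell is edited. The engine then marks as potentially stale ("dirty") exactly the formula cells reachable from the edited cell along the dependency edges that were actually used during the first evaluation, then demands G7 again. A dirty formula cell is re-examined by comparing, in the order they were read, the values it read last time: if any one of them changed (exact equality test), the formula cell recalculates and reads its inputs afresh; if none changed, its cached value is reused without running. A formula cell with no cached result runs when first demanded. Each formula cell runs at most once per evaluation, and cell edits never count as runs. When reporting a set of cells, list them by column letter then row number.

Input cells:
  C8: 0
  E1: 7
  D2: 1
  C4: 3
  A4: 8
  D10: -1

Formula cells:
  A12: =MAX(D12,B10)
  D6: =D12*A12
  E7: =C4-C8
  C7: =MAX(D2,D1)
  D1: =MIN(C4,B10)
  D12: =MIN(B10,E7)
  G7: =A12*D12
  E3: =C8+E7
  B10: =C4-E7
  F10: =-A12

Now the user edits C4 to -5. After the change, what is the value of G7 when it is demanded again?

New value of G7: 0.

First evaluation (everything demanded from the output):
  E7 = 3 - 0 = 3
  B10 = 3 - 3 = 0
  D12 = MIN(0, 3) = 0
  A12 = MAX(0, 0) = 0
  G7 = 0 * 0 = 0

Propagation after the edit:
  E7: runs — C4 3->-5; result -5.
  B10: runs — C4 3->-5; E7 3->-5; result 0 (same value as before).
  D12: runs — E7 3->-5; result -5.
  A12: runs — D12 0->-5; result 0 (same value as before).
  G7: runs — D12 0->-5; result 0 (same value as before).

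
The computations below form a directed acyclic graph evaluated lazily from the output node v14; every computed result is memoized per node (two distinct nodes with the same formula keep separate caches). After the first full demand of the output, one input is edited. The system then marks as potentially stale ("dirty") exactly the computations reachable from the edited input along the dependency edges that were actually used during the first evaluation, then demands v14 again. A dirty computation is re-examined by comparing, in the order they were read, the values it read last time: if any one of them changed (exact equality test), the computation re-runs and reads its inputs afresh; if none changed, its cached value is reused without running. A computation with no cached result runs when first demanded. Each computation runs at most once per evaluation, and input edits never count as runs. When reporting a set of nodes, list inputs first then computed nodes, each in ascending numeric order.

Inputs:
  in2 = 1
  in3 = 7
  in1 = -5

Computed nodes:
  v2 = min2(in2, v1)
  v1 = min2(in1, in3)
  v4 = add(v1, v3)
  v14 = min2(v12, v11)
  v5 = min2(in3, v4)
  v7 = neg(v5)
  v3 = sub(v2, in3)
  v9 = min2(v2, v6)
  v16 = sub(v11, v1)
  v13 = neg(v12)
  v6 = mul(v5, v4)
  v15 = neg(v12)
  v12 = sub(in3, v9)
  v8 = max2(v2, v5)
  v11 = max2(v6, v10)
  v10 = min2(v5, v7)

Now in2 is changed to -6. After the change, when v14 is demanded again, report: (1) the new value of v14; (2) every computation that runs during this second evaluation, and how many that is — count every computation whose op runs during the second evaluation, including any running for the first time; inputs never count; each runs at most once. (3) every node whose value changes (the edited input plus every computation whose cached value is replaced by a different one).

First demand of the output computes:
  v1 = min2(-5, 7) = -5
  v2 = min2(1, -5) = -5
  v3 = sub(-5, 7) = -12
  v4 = add(-5, -12) = -17
  v5 = min2(7, -17) = -17
  v6 = mul(-17, -17) = 289
  v7 = neg(-17) = 17
  v9 = min2(-5, 289) = -5
  v10 = min2(-17, 17) = -17
  v11 = max2(289, -17) = 289
  v12 = sub(7, -5) = 12
  v14 = min2(12, 289) = 12

After the edit, cleaning proceeds:
  v2: a read changed (in2 1->-6) — executes, giving -6.
  v3: a read changed (v2 -5->-6) — executes, giving -13.
  v4: a read changed (v3 -12->-13) — executes, giving -18.
  v5: a read changed (v4 -17->-18) — executes, giving -18.
  v6: a read changed (v5 -17->-18; v4 -17->-18) — executes, giving 324.
  v7: a read changed (v5 -17->-18) — executes, giving 18.
  v9: a read changed (v2 -5->-6; v6 289->324) — executes, giving -6.
  v10: a read changed (v5 -17->-18; v7 17->18) — executes, giving -18.
  v11: a read changed (v6 289->324; v10 -17->-18) — executes, giving 324.
  v12: a read changed (v9 -5->-6) — executes, giving 13.
  v14: a read changed (v12 12->13; v11 289->324) — executes, giving 13.

Demanding v14 again yields 13.
11 computations run: v2, v3, v4, v5, v6, v7, v9, v10, v11, v12, v14.
The nodes whose values change: in2, v2, v3, v4, v5, v6, v7, v9, v10, v11, v12, v14.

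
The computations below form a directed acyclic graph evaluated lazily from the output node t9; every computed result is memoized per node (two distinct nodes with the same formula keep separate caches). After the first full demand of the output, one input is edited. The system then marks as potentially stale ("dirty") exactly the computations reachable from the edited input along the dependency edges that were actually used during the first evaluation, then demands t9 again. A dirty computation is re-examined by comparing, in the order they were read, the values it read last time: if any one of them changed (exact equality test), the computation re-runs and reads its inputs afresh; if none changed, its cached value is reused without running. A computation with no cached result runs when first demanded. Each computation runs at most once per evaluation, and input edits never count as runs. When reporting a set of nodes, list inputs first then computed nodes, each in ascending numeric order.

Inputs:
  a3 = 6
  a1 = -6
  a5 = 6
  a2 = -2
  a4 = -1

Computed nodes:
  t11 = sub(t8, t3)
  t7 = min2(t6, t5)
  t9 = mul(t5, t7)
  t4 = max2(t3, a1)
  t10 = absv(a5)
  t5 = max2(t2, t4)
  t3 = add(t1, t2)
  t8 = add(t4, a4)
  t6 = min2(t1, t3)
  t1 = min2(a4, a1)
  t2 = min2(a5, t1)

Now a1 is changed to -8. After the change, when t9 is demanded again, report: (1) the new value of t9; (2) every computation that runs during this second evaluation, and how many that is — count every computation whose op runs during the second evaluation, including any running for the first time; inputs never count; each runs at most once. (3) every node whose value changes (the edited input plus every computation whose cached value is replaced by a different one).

First demand of the output computes:
  t1 = min2(-1, -6) = -6
  t2 = min2(6, -6) = -6
  t3 = add(-6, -6) = -12
  t4 = max2(-12, -6) = -6
  t5 = max2(-6, -6) = -6
  t6 = min2(-6, -12) = -12
  t7 = min2(-12, -6) = -12
  t9 = mul(-6, -12) = 72

After the edit, cleaning proceeds:
  t1: a read changed (a1 -6->-8) — executes, giving -8.
  t2: a read changed (t1 -6->-8) — executes, giving -8.
  t3: a read changed (t1 -6->-8; t2 -6->-8) — executes, giving -16.
  t4: a read changed (t3 -12->-16; a1 -6->-8) — executes, giving -8.
  t5: a read changed (t2 -6->-8; t4 -6->-8) — executes, giving -8.
  t6: a read changed (t1 -6->-8; t3 -12->-16) — executes, giving -16.
  t7: a read changed (t6 -12->-16; t5 -6->-8) — executes, giving -16.
  t9: a read changed (t5 -6->-8; t7 -12->-16) — executes, giving 128.

Demanding t9 again yields 128.
8 computations run: t1, t2, t3, t4, t5, t6, t7, t9.
The nodes whose values change: a1, t1, t2, t3, t4, t5, t6, t7, t9.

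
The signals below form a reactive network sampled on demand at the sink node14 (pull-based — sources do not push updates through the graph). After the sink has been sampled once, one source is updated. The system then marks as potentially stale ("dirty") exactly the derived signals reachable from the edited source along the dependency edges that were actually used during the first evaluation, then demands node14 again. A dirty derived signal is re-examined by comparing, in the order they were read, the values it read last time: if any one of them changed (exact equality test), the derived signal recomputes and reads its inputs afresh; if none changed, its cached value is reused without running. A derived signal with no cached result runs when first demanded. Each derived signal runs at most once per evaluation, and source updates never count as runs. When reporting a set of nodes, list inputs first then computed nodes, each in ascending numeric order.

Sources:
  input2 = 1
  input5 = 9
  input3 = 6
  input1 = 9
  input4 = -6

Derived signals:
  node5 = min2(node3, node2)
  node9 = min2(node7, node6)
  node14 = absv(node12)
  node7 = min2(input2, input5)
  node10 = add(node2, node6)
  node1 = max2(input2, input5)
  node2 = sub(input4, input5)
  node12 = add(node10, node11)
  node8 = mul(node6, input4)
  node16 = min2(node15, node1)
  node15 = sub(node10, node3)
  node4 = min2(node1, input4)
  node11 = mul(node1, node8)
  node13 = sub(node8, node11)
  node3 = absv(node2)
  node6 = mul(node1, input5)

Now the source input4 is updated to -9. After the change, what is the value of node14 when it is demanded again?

node14 now evaluates to 6498.

Initial pass — values computed on the first demand:
  node1 = max2(1, 9) = 9
  node2 = sub(-6, 9) = -15
  node6 = mul(9, 9) = 81
  node8 = mul(81, -6) = -486
  node10 = add(-15, 81) = 66
  node11 = mul(9, -486) = -4374
  node12 = add(66, -4374) = -4308
  node14 = absv(-4308) = 4308

Second demand — change propagation:
  node2: re-runs because input4 -6->-9; new result -18.
  node8: re-runs because input4 -6->-9; new result -729.
  node10: re-runs because node2 -15->-18; new result 63.
  node11: re-runs because node8 -486->-729; new result -6561.
  node12: re-runs because node10 66->63; node11 -4374->-6561; new result -6498.
  node14: re-runs because node12 -4308->-6498; new result 6498.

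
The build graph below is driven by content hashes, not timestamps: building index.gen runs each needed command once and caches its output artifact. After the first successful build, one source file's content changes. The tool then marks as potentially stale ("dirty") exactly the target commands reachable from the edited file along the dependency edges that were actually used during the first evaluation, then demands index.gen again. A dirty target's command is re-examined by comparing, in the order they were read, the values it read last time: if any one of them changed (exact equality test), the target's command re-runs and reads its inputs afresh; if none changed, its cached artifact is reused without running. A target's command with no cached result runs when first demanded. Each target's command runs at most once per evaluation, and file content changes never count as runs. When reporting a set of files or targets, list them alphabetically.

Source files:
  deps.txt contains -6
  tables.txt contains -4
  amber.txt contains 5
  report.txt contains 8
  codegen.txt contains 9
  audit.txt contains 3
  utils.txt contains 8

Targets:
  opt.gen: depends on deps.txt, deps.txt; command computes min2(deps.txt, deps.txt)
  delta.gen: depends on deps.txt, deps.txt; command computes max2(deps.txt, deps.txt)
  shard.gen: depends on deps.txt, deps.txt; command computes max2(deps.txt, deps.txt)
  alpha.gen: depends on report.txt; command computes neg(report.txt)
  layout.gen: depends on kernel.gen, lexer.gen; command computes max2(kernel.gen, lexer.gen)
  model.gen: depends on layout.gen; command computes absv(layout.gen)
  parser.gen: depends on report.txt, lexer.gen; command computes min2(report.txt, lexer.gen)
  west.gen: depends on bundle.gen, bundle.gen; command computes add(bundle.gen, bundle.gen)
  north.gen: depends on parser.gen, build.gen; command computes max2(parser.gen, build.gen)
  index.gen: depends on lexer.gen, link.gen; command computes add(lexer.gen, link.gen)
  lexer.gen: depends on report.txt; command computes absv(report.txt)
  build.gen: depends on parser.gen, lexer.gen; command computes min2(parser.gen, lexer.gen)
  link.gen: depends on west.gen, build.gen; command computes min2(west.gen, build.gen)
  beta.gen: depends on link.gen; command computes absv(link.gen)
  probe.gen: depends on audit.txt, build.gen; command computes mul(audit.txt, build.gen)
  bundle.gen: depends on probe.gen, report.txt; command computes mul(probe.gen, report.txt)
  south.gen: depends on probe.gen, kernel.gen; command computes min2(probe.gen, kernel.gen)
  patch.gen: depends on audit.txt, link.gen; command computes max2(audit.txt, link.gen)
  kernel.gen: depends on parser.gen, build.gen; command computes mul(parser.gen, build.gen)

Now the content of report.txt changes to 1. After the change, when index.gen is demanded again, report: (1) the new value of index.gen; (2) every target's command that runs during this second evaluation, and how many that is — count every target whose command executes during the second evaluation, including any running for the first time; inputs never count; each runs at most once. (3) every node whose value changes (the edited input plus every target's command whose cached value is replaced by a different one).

index.gen now evaluates to 2.
Run set: build.gen, bundle.gen, index.gen, lexer.gen, link.gen, parser.gen, probe.gen, west.gen (8 run).
Changed values: build.gen, bundle.gen, index.gen, lexer.gen, link.gen, parser.gen, probe.gen, report.txt, west.gen.

Initial pass — values computed on the first demand:
  lexer.gen = absv(8) = 8
  parser.gen = min2(8, 8) = 8
  build.gen = min2(8, 8) = 8
  probe.gen = mul(3, 8) = 24
  bundle.gen = mul(24, 8) = 192
  west.gen = add(192, 192) = 384
  link.gen = min2(384, 8) = 8
  index.gen = add(8, 8) = 16

Second demand — change propagation:
  lexer.gen: re-runs because report.txt 8->1; new result 1.
  parser.gen: re-runs because report.txt 8->1; lexer.gen 8->1; new result 1.
  build.gen: re-runs because parser.gen 8->1; lexer.gen 8->1; new result 1.
  probe.gen: re-runs because build.gen 8->1; new result 3.
  bundle.gen: re-runs because probe.gen 24->3; report.txt 8->1; new result 3.
  west.gen: re-runs because bundle.gen 192->3; bundle.gen 192->3; new result 6.
  link.gen: re-runs because west.gen 384->6; build.gen 8->1; new result 1.
  index.gen: re-runs because lexer.gen 8->1; link.gen 8->1; new result 2.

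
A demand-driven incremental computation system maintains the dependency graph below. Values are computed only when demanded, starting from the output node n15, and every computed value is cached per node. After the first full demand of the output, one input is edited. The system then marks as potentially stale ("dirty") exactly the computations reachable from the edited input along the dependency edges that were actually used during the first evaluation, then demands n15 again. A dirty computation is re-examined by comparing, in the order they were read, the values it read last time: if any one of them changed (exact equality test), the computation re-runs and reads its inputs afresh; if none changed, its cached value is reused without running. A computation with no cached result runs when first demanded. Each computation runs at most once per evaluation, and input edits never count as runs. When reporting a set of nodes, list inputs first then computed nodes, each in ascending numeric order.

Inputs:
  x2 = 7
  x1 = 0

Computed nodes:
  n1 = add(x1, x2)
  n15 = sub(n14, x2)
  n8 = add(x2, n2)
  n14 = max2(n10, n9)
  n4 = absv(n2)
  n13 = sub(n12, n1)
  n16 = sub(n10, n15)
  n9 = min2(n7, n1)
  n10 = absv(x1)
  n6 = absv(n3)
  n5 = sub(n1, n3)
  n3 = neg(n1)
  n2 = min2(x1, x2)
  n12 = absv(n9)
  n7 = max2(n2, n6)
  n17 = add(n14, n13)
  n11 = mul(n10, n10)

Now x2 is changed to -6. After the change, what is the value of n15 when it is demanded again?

First evaluation (everything demanded from the output):
  n1 = add(0, 7) = 7
  n2 = min2(0, 7) = 0
  n3 = neg(7) = -7
  n6 = absv(-7) = 7
  n7 = max2(0, 7) = 7
  n9 = min2(7, 7) = 7
  n10 = absv(0) = 0
  n14 = max2(0, 7) = 7
  n15 = sub(7, 7) = 0

Propagation after the edit:
  n1: runs — x2 7->-6; result -6.
  n2: runs — x2 7->-6; result -6.
  n3: runs — n1 7->-6; result 6.
  n6: runs — n3 -7->6; result 6.
  n7: runs — n2 0->-6; n6 7->6; result 6.
  n9: runs — n7 7->6; n1 7->-6; result -6.
  n14: runs — n9 7->-6; result 0.
  n15: runs — n14 7->0; x2 7->-6; result 6.

New value of n15: 6.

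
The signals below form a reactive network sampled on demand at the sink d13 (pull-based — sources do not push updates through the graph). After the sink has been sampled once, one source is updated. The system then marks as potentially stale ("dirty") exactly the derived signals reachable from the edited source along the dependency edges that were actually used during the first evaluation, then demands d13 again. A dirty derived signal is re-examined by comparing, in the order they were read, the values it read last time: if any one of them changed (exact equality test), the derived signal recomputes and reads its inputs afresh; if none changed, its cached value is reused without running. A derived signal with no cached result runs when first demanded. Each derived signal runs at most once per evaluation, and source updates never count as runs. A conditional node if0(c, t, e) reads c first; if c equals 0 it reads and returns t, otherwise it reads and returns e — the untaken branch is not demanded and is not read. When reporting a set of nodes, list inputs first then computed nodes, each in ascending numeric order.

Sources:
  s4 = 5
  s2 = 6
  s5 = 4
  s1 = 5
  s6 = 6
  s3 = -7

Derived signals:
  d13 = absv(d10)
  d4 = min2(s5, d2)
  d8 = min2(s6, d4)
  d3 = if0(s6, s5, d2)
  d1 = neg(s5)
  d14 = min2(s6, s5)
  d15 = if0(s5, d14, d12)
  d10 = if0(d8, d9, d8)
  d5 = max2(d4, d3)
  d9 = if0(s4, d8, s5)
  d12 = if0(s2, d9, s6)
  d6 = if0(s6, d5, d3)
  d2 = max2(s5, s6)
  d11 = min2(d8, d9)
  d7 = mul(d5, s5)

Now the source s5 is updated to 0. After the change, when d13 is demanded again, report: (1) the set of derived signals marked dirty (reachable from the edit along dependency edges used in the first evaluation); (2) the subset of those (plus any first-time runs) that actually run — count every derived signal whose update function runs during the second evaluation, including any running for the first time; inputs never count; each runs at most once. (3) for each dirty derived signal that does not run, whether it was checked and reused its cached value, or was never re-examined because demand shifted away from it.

Dirty set: d2, d4, d8, d10, d13.
Run set: d2, d4, d8, d9, d10, d13 (6 run).
All dirty derived signals ended up running.
The important point: the flipped condition pulls in fresh nodes; d9 runs for the first time.

Initial pass — values computed on the first demand:
  d2 = max2(4, 6) = 6
  d4 = min2(4, 6) = 4
  d8 = min2(6, 4) = 4
  d10 = if0(d8=4 -> else branch d8) = 4
  d13 = absv(4) = 4

Second demand — change propagation:
  d2: re-runs because s5 4->0; new result 6 (unchanged).
  d4: re-runs because s5 4->0; new result 0.
  d8: re-runs because d4 4->0; new result 0.
  d9: newly demanded (no cache) — executes and yields 0.
  d10: re-runs because d8 4->0; d8 4->0; new result 0.
  d13: re-runs because d10 4->0; new result 0.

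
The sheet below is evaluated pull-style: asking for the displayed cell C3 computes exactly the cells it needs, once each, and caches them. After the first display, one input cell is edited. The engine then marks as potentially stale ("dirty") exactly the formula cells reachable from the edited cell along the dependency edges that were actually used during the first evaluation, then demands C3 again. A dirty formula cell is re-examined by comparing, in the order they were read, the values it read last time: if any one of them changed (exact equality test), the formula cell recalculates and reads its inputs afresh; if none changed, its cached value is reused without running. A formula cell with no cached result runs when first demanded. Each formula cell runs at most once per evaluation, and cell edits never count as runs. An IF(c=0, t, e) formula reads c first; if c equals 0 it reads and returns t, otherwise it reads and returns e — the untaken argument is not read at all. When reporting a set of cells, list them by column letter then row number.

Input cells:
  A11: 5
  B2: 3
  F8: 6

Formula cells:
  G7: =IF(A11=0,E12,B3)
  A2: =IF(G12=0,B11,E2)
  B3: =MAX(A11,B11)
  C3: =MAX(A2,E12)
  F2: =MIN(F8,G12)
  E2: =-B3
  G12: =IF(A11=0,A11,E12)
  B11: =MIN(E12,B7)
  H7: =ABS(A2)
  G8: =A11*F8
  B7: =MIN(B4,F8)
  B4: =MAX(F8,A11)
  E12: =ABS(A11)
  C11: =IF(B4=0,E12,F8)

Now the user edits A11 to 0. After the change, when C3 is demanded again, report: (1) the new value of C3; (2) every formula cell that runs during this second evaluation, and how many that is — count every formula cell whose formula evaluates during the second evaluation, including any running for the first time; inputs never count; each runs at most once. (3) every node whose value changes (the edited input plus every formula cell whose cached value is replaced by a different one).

Demanding C3 again yields 0.
6 formula cells run: A2, B4, B11, C3, E12, G12.
The nodes whose values change: A2, A11, B11, C3, E12, G12.
Note the branch switch — demand abandons B3, E2, which are never re-examined.

First demand of the output computes:
  B4 = MAX(6, 5) = 6
  B7 = MIN(6, 6) = 6
  E12 = ABS(5) = 5
  B11 = MIN(5, 6) = 5
  B3 = MAX(5, 5) = 5
  E2 = -(5) = -5
  G12 = IF(A11=0: A11=5 -> else branch E12) = 5
  A2 = IF(G12=0: G12=5 -> else branch E2) = -5
  C3 = MAX(-5, 5) = 5

After the edit, cleaning proceeds:
  B4: a read changed (A11 5->0) — executes, giving 6 — identical to its old value.
  B7: dirty, but its reads are unchanged (B4 unchanged, F8 unchanged); cached 6 stands.
  E12: a read changed (A11 5->0) — executes, giving 0.
  B11: a read changed (E12 5->0) — executes, giving 0.
  B3: stays stale; no demand reaches it after the flip.
  E2: stays stale; no demand reaches it after the flip.
  G12: a read changed (A11 5->0; E12 5->0) — executes, giving 0.
  A2: a read changed (G12 5->0) — executes, giving 0.
  C3: a read changed (A2 -5->0; E12 5->0) — executes, giving 0.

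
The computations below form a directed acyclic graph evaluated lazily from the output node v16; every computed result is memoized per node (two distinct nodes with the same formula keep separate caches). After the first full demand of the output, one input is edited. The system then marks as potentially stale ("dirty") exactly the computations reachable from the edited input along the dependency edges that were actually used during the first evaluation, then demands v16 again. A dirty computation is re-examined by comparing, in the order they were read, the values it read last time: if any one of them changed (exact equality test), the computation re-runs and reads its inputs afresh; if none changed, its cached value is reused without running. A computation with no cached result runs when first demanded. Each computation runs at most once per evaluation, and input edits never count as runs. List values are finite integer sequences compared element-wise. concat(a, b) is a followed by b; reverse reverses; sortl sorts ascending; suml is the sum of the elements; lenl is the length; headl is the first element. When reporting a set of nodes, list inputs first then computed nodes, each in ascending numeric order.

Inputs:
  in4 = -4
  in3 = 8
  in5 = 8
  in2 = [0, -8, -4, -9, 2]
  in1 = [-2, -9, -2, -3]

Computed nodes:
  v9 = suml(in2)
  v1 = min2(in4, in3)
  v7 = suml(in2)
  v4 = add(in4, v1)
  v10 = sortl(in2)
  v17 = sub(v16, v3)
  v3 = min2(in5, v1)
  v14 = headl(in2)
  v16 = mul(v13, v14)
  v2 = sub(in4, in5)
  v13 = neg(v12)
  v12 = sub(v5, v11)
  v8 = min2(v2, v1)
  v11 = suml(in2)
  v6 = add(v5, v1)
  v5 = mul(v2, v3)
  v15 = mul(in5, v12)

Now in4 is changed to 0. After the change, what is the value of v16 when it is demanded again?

First demand of the output computes:
  v1 = min2(-4, 8) = -4
  v2 = sub(-4, 8) = -12
  v3 = min2(8, -4) = -4
  v5 = mul(-12, -4) = 48
  v11 = suml([0, -8, -4, -9, 2]) = -19
  v12 = sub(48, -19) = 67
  v13 = neg(67) = -67
  v14 = headl([0, -8, -4, -9, 2]) = 0
  v16 = mul(-67, 0) = 0

After the edit, cleaning proceeds:
  v1: a read changed (in4 -4->0) — executes, giving 0.
  v2: a read changed (in4 -4->0) — executes, giving -8.
  v3: a read changed (v1 -4->0) — executes, giving 0.
  v5: a read changed (v2 -12->-8; v3 -4->0) — executes, giving 0.
  v12: a read changed (v5 48->0) — executes, giving 19.
  v13: a read changed (v12 67->19) — executes, giving -19.
  v16: a read changed (v13 -67->-19) — executes, giving 0 — identical to its old value.

Demanding v16 again yields 0.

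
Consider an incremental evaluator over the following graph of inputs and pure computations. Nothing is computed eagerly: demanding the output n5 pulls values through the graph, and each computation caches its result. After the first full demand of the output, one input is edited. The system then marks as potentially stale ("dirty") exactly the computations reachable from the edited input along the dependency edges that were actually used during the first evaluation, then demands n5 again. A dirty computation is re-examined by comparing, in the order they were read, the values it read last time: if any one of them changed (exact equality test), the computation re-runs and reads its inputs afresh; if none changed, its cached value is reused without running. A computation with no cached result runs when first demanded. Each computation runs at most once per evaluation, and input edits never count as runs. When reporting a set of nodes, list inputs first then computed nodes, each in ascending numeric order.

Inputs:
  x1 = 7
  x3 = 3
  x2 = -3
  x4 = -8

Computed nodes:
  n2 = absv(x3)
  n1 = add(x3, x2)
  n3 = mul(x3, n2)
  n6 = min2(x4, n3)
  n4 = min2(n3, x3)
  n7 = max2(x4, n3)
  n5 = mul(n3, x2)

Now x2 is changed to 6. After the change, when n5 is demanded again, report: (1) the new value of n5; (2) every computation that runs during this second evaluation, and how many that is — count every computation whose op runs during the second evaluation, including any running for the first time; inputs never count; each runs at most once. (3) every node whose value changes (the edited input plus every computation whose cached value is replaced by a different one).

Initial pass — values computed on the first demand:
  n2 = absv(3) = 3
  n3 = mul(3, 3) = 9
  n5 = mul(9, -3) = -27

Second demand — change propagation:
  n5: re-runs because x2 -3->6; new result 54.

n5 now evaluates to 54.
Run set: n5 (1 run).
Changed values: x2, n5.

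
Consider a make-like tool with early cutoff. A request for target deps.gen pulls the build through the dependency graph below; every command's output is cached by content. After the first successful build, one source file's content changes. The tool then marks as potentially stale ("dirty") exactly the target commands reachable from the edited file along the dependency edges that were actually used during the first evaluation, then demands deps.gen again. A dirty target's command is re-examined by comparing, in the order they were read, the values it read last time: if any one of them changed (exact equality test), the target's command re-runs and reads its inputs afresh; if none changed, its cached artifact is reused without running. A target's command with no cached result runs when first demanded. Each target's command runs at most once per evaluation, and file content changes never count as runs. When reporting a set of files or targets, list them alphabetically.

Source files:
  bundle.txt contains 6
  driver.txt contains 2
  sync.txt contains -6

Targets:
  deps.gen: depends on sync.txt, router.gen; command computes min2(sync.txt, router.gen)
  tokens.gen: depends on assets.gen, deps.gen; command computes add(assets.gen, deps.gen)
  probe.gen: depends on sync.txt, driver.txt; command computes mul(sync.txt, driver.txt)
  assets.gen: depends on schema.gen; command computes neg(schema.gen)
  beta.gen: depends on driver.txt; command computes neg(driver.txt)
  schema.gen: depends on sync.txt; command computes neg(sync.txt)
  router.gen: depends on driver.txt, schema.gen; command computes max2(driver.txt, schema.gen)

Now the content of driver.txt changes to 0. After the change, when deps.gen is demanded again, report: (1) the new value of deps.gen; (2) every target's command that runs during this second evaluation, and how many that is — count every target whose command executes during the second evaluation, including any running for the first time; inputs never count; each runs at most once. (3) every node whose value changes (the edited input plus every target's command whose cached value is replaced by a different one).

First demand of the output computes:
  schema.gen = neg(-6) = 6
  router.gen = max2(2, 6) = 6
  deps.gen = min2(-6, 6) = -6

After the edit, cleaning proceeds:
  router.gen: a read changed (driver.txt 2->0) — executes, giving 6 — identical to its old value.
  deps.gen: dirty, but its reads are unchanged (sync.txt unchanged, router.gen unchanged); cached -6 stands.

Note the absorption at router.gen: it re-runs yet its value is the same, leaving the output's value untouched.

Demanding deps.gen again yields -6.
1 target commands run: router.gen.
The nodes whose values change: driver.txt.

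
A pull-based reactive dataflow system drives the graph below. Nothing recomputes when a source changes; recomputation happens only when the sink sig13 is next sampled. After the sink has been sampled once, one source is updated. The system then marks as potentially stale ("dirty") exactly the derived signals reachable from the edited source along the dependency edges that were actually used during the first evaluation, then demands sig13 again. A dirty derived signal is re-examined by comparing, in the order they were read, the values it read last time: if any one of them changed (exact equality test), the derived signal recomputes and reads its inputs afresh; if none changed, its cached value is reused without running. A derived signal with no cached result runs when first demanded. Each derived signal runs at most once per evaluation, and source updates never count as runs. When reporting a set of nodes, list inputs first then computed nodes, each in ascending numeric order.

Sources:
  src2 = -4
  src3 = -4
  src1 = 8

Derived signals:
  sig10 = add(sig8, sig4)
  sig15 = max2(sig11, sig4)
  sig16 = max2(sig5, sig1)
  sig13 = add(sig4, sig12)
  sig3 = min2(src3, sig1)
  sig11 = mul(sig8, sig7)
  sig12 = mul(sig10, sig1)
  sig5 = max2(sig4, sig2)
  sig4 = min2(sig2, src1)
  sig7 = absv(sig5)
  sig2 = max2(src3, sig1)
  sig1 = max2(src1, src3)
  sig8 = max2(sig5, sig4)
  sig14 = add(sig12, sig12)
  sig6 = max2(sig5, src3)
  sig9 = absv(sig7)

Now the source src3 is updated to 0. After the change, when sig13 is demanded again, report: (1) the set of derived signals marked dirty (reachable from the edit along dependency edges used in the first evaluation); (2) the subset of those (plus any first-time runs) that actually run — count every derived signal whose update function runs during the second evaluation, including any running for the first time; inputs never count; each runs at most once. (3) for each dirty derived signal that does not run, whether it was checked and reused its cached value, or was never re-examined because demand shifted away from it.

Marked dirty: sig1, sig2, sig4, sig5, sig8, sig10, sig12, sig13.
Derived signals that run: sig1, sig2 — 2 in total.
Checked but reused from cache: sig4, sig5, sig8, sig10, sig12, sig13.
Key observation: the cutoff stops propagation at sig4 — its inputs' values are unchanged, so it reuses its cache.

First evaluation (everything demanded from the output):
  sig1 = max2(8, -4) = 8
  sig2 = max2(-4, 8) = 8
  sig4 = min2(8, 8) = 8
  sig5 = max2(8, 8) = 8
  sig8 = max2(8, 8) = 8
  sig10 = add(8, 8) = 16
  sig12 = mul(16, 8) = 128
  sig13 = add(8, 128) = 136

Propagation after the edit:
  sig1: runs — src3 -4->0; result 8 (same value as before).
  sig2: runs — src3 -4->0; result 8 (same value as before).
  sig4: checked — values it read are unchanged (sig2 unchanged, src1 unchanged); reused cached 8 without running.
  sig5: checked — values it read are unchanged (sig4 unchanged, sig2 unchanged); reused cached 8 without running.
  sig8: checked — values it read are unchanged (sig5 unchanged, sig4 unchanged); reused cached 8 without running.
  sig10: checked — values it read are unchanged (sig8 unchanged, sig4 unchanged); reused cached 16 without running.
  sig12: checked — values it read are unchanged (sig10 unchanged, sig1 unchanged); reused cached 128 without running.
  sig13: checked — values it read are unchanged (sig4 unchanged, sig12 unchanged); reused cached 136 without running.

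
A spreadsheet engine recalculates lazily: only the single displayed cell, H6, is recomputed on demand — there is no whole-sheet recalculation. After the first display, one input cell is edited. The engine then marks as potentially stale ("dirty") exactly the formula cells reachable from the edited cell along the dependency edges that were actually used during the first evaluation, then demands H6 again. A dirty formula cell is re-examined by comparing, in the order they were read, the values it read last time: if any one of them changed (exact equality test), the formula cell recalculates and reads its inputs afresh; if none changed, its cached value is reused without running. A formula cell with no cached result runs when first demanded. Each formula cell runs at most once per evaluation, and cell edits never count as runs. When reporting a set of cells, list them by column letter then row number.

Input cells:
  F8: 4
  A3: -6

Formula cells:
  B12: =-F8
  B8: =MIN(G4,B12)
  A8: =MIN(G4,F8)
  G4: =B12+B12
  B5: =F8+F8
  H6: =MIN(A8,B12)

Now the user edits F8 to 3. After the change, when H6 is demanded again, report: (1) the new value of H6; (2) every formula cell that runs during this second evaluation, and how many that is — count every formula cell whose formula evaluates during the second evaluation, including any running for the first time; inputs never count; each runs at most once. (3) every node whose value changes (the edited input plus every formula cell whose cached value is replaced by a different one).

First evaluation (everything demanded from the output):
  B12 = -(4) = -4
  G4 = -4 + -4 = -8
  A8 = MIN(-8, 4) = -8
  H6 = MIN(-8, -4) = -8

Propagation after the edit:
  B12: runs — F8 4->3; result -3.
  G4: runs — B12 -4->-3; B12 -4->-3; result -6.
  A8: runs — G4 -8->-6; F8 4->3; result -6.
  H6: runs — A8 -8->-6; B12 -4->-3; result -6.

New value of H6: -6.
Formula cells that run: A8, B12, G4, H6 — 4 in total.
Values that change: A8, B12, F8, G4, H6.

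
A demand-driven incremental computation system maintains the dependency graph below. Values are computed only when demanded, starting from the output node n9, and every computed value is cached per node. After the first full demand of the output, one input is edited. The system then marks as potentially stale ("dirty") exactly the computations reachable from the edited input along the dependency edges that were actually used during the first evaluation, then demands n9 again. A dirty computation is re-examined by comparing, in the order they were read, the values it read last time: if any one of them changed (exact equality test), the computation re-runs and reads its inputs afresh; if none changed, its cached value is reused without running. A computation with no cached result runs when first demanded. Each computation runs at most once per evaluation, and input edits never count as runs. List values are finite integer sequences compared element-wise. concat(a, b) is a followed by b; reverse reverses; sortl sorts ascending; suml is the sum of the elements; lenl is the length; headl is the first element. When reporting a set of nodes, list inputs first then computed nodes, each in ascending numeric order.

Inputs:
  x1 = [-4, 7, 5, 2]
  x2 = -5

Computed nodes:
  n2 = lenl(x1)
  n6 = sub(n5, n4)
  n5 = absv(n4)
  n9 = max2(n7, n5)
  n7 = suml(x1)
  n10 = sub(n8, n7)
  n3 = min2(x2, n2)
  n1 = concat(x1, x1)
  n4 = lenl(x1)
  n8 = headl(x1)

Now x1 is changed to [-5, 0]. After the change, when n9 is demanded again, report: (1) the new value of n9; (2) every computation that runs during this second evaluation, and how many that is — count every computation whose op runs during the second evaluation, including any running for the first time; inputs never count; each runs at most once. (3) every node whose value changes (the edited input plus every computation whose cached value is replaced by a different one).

New value of n9: 2.
Computations that run: n4, n5, n7, n9 — 4 in total.
Values that change: x1, n4, n5, n7, n9.

First evaluation (everything demanded from the output):
  n4 = lenl([-4, 7, 5, 2]) = 4
  n5 = absv(4) = 4
  n7 = suml([-4, 7, 5, 2]) = 10
  n9 = max2(10, 4) = 10

Propagation after the edit:
  n4: runs — x1 [-4, 7, 5, 2]->[-5, 0]; result 2.
  n5: runs — n4 4->2; result 2.
  n7: runs — x1 [-4, 7, 5, 2]->[-5, 0]; result -5.
  n9: runs — n7 10->-5; n5 4->2; result 2.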